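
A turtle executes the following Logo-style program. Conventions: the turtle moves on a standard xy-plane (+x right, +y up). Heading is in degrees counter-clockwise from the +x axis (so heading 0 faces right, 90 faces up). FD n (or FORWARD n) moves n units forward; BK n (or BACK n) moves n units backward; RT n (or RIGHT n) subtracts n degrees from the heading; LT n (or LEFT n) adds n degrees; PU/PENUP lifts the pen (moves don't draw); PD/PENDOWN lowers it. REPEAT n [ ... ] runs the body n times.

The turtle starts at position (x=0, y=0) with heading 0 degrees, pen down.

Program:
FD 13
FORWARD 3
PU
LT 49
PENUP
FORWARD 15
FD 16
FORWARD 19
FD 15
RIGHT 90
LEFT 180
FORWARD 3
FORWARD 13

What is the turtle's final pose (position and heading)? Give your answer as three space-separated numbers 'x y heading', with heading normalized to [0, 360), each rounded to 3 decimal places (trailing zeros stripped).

Executing turtle program step by step:
Start: pos=(0,0), heading=0, pen down
FD 13: (0,0) -> (13,0) [heading=0, draw]
FD 3: (13,0) -> (16,0) [heading=0, draw]
PU: pen up
LT 49: heading 0 -> 49
PU: pen up
FD 15: (16,0) -> (25.841,11.321) [heading=49, move]
FD 16: (25.841,11.321) -> (36.338,23.396) [heading=49, move]
FD 19: (36.338,23.396) -> (48.803,37.735) [heading=49, move]
FD 15: (48.803,37.735) -> (58.644,49.056) [heading=49, move]
RT 90: heading 49 -> 319
LT 180: heading 319 -> 139
FD 3: (58.644,49.056) -> (56.38,51.024) [heading=139, move]
FD 13: (56.38,51.024) -> (46.568,59.553) [heading=139, move]
Final: pos=(46.568,59.553), heading=139, 2 segment(s) drawn

Answer: 46.568 59.553 139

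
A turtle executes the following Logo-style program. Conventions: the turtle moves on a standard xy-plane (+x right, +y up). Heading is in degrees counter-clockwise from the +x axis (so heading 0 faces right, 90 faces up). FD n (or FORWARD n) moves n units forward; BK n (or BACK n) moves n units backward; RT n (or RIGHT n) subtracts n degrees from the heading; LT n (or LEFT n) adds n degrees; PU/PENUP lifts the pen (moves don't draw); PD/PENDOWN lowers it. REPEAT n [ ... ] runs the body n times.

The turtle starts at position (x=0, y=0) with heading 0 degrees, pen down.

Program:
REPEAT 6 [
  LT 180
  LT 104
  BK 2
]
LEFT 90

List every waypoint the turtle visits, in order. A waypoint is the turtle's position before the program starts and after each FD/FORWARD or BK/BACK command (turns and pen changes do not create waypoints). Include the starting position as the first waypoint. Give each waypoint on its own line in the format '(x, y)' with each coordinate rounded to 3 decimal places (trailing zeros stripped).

Executing turtle program step by step:
Start: pos=(0,0), heading=0, pen down
REPEAT 6 [
  -- iteration 1/6 --
  LT 180: heading 0 -> 180
  LT 104: heading 180 -> 284
  BK 2: (0,0) -> (-0.484,1.941) [heading=284, draw]
  -- iteration 2/6 --
  LT 180: heading 284 -> 104
  LT 104: heading 104 -> 208
  BK 2: (-0.484,1.941) -> (1.282,2.88) [heading=208, draw]
  -- iteration 3/6 --
  LT 180: heading 208 -> 28
  LT 104: heading 28 -> 132
  BK 2: (1.282,2.88) -> (2.62,1.393) [heading=132, draw]
  -- iteration 4/6 --
  LT 180: heading 132 -> 312
  LT 104: heading 312 -> 56
  BK 2: (2.62,1.393) -> (1.502,-0.265) [heading=56, draw]
  -- iteration 5/6 --
  LT 180: heading 56 -> 236
  LT 104: heading 236 -> 340
  BK 2: (1.502,-0.265) -> (-0.377,0.419) [heading=340, draw]
  -- iteration 6/6 --
  LT 180: heading 340 -> 160
  LT 104: heading 160 -> 264
  BK 2: (-0.377,0.419) -> (-0.168,2.408) [heading=264, draw]
]
LT 90: heading 264 -> 354
Final: pos=(-0.168,2.408), heading=354, 6 segment(s) drawn
Waypoints (7 total):
(0, 0)
(-0.484, 1.941)
(1.282, 2.88)
(2.62, 1.393)
(1.502, -0.265)
(-0.377, 0.419)
(-0.168, 2.408)

Answer: (0, 0)
(-0.484, 1.941)
(1.282, 2.88)
(2.62, 1.393)
(1.502, -0.265)
(-0.377, 0.419)
(-0.168, 2.408)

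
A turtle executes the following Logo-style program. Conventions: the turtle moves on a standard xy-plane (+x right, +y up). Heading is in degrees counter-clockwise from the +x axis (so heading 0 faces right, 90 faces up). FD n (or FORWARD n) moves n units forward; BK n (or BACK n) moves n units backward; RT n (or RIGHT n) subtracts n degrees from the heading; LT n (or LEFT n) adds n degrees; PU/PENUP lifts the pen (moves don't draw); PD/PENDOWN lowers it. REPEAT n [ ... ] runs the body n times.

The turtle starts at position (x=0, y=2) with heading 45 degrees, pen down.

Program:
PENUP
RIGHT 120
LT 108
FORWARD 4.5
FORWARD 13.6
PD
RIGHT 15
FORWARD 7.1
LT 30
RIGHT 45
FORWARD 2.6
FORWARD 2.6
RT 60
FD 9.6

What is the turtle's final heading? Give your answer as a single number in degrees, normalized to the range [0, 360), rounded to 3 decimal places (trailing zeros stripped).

Answer: 303

Derivation:
Executing turtle program step by step:
Start: pos=(0,2), heading=45, pen down
PU: pen up
RT 120: heading 45 -> 285
LT 108: heading 285 -> 33
FD 4.5: (0,2) -> (3.774,4.451) [heading=33, move]
FD 13.6: (3.774,4.451) -> (15.18,11.858) [heading=33, move]
PD: pen down
RT 15: heading 33 -> 18
FD 7.1: (15.18,11.858) -> (21.932,14.052) [heading=18, draw]
LT 30: heading 18 -> 48
RT 45: heading 48 -> 3
FD 2.6: (21.932,14.052) -> (24.529,14.188) [heading=3, draw]
FD 2.6: (24.529,14.188) -> (27.125,14.324) [heading=3, draw]
RT 60: heading 3 -> 303
FD 9.6: (27.125,14.324) -> (32.354,6.273) [heading=303, draw]
Final: pos=(32.354,6.273), heading=303, 4 segment(s) drawn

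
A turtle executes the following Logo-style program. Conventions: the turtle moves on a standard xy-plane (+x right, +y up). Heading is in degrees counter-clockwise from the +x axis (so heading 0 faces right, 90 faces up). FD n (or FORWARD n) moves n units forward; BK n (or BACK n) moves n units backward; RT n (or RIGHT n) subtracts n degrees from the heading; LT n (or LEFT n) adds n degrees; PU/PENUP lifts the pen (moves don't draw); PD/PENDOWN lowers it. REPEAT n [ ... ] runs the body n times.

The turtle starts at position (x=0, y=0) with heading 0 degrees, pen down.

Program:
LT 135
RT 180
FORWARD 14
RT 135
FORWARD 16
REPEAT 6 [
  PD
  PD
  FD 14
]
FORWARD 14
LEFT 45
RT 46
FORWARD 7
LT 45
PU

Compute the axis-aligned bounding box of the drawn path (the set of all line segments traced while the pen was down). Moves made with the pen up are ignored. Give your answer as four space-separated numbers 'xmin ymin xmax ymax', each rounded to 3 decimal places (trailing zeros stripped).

Executing turtle program step by step:
Start: pos=(0,0), heading=0, pen down
LT 135: heading 0 -> 135
RT 180: heading 135 -> 315
FD 14: (0,0) -> (9.899,-9.899) [heading=315, draw]
RT 135: heading 315 -> 180
FD 16: (9.899,-9.899) -> (-6.101,-9.899) [heading=180, draw]
REPEAT 6 [
  -- iteration 1/6 --
  PD: pen down
  PD: pen down
  FD 14: (-6.101,-9.899) -> (-20.101,-9.899) [heading=180, draw]
  -- iteration 2/6 --
  PD: pen down
  PD: pen down
  FD 14: (-20.101,-9.899) -> (-34.101,-9.899) [heading=180, draw]
  -- iteration 3/6 --
  PD: pen down
  PD: pen down
  FD 14: (-34.101,-9.899) -> (-48.101,-9.899) [heading=180, draw]
  -- iteration 4/6 --
  PD: pen down
  PD: pen down
  FD 14: (-48.101,-9.899) -> (-62.101,-9.899) [heading=180, draw]
  -- iteration 5/6 --
  PD: pen down
  PD: pen down
  FD 14: (-62.101,-9.899) -> (-76.101,-9.899) [heading=180, draw]
  -- iteration 6/6 --
  PD: pen down
  PD: pen down
  FD 14: (-76.101,-9.899) -> (-90.101,-9.899) [heading=180, draw]
]
FD 14: (-90.101,-9.899) -> (-104.101,-9.899) [heading=180, draw]
LT 45: heading 180 -> 225
RT 46: heading 225 -> 179
FD 7: (-104.101,-9.899) -> (-111.099,-9.777) [heading=179, draw]
LT 45: heading 179 -> 224
PU: pen up
Final: pos=(-111.099,-9.777), heading=224, 10 segment(s) drawn

Segment endpoints: x in {-111.099, -104.101, -90.101, -76.101, -62.101, -48.101, -34.101, -20.101, -6.101, 0, 9.899}, y in {-9.899, -9.899, -9.899, -9.899, -9.899, -9.899, -9.899, -9.899, -9.899, -9.777, 0}
xmin=-111.099, ymin=-9.899, xmax=9.899, ymax=0

Answer: -111.099 -9.899 9.899 0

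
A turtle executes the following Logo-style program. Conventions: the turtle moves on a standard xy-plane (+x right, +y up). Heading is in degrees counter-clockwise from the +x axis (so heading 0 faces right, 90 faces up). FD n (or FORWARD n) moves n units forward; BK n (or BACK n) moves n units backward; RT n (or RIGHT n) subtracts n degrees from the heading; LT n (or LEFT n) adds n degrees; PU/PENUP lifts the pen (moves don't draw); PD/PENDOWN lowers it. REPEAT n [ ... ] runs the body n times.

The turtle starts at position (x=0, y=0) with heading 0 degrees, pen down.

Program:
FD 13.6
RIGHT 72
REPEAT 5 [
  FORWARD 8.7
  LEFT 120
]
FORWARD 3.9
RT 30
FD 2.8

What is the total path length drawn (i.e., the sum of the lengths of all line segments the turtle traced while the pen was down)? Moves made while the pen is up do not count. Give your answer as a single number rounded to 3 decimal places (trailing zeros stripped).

Executing turtle program step by step:
Start: pos=(0,0), heading=0, pen down
FD 13.6: (0,0) -> (13.6,0) [heading=0, draw]
RT 72: heading 0 -> 288
REPEAT 5 [
  -- iteration 1/5 --
  FD 8.7: (13.6,0) -> (16.288,-8.274) [heading=288, draw]
  LT 120: heading 288 -> 48
  -- iteration 2/5 --
  FD 8.7: (16.288,-8.274) -> (22.11,-1.809) [heading=48, draw]
  LT 120: heading 48 -> 168
  -- iteration 3/5 --
  FD 8.7: (22.11,-1.809) -> (13.6,0) [heading=168, draw]
  LT 120: heading 168 -> 288
  -- iteration 4/5 --
  FD 8.7: (13.6,0) -> (16.288,-8.274) [heading=288, draw]
  LT 120: heading 288 -> 48
  -- iteration 5/5 --
  FD 8.7: (16.288,-8.274) -> (22.11,-1.809) [heading=48, draw]
  LT 120: heading 48 -> 168
]
FD 3.9: (22.11,-1.809) -> (18.295,-0.998) [heading=168, draw]
RT 30: heading 168 -> 138
FD 2.8: (18.295,-0.998) -> (16.214,0.876) [heading=138, draw]
Final: pos=(16.214,0.876), heading=138, 8 segment(s) drawn

Segment lengths:
  seg 1: (0,0) -> (13.6,0), length = 13.6
  seg 2: (13.6,0) -> (16.288,-8.274), length = 8.7
  seg 3: (16.288,-8.274) -> (22.11,-1.809), length = 8.7
  seg 4: (22.11,-1.809) -> (13.6,0), length = 8.7
  seg 5: (13.6,0) -> (16.288,-8.274), length = 8.7
  seg 6: (16.288,-8.274) -> (22.11,-1.809), length = 8.7
  seg 7: (22.11,-1.809) -> (18.295,-0.998), length = 3.9
  seg 8: (18.295,-0.998) -> (16.214,0.876), length = 2.8
Total = 63.8

Answer: 63.8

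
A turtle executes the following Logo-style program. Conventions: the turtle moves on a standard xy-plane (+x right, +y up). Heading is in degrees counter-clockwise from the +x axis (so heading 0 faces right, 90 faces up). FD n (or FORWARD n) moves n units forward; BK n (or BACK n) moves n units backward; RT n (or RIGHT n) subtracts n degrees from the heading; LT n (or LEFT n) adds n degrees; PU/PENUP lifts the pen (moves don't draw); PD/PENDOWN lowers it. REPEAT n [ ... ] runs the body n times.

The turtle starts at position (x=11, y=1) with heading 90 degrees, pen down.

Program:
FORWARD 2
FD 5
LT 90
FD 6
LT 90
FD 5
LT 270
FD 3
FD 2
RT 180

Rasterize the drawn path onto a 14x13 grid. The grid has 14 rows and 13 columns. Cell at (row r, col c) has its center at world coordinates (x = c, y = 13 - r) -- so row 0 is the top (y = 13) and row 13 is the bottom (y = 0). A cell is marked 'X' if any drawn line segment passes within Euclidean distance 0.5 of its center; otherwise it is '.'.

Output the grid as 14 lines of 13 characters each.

Answer: .............
.............
.............
.............
.............
.....XXXXXXX.
.....X.....X.
.....X.....X.
.....X.....X.
.....X.....X.
XXXXXX.....X.
...........X.
...........X.
.............

Derivation:
Segment 0: (11,1) -> (11,3)
Segment 1: (11,3) -> (11,8)
Segment 2: (11,8) -> (5,8)
Segment 3: (5,8) -> (5,3)
Segment 4: (5,3) -> (2,3)
Segment 5: (2,3) -> (-0,3)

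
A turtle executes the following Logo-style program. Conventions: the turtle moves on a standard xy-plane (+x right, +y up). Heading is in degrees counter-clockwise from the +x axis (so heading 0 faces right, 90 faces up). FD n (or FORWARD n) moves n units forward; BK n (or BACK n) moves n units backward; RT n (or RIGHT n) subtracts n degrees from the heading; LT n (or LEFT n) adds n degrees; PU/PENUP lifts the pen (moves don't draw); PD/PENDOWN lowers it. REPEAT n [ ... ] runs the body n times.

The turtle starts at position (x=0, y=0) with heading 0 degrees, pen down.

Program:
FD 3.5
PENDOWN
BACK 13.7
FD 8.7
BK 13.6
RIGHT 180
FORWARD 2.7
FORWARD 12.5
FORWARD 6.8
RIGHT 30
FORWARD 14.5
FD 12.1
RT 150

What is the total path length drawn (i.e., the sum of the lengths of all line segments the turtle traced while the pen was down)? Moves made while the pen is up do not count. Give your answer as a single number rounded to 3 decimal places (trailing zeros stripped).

Answer: 88.1

Derivation:
Executing turtle program step by step:
Start: pos=(0,0), heading=0, pen down
FD 3.5: (0,0) -> (3.5,0) [heading=0, draw]
PD: pen down
BK 13.7: (3.5,0) -> (-10.2,0) [heading=0, draw]
FD 8.7: (-10.2,0) -> (-1.5,0) [heading=0, draw]
BK 13.6: (-1.5,0) -> (-15.1,0) [heading=0, draw]
RT 180: heading 0 -> 180
FD 2.7: (-15.1,0) -> (-17.8,0) [heading=180, draw]
FD 12.5: (-17.8,0) -> (-30.3,0) [heading=180, draw]
FD 6.8: (-30.3,0) -> (-37.1,0) [heading=180, draw]
RT 30: heading 180 -> 150
FD 14.5: (-37.1,0) -> (-49.657,7.25) [heading=150, draw]
FD 12.1: (-49.657,7.25) -> (-60.136,13.3) [heading=150, draw]
RT 150: heading 150 -> 0
Final: pos=(-60.136,13.3), heading=0, 9 segment(s) drawn

Segment lengths:
  seg 1: (0,0) -> (3.5,0), length = 3.5
  seg 2: (3.5,0) -> (-10.2,0), length = 13.7
  seg 3: (-10.2,0) -> (-1.5,0), length = 8.7
  seg 4: (-1.5,0) -> (-15.1,0), length = 13.6
  seg 5: (-15.1,0) -> (-17.8,0), length = 2.7
  seg 6: (-17.8,0) -> (-30.3,0), length = 12.5
  seg 7: (-30.3,0) -> (-37.1,0), length = 6.8
  seg 8: (-37.1,0) -> (-49.657,7.25), length = 14.5
  seg 9: (-49.657,7.25) -> (-60.136,13.3), length = 12.1
Total = 88.1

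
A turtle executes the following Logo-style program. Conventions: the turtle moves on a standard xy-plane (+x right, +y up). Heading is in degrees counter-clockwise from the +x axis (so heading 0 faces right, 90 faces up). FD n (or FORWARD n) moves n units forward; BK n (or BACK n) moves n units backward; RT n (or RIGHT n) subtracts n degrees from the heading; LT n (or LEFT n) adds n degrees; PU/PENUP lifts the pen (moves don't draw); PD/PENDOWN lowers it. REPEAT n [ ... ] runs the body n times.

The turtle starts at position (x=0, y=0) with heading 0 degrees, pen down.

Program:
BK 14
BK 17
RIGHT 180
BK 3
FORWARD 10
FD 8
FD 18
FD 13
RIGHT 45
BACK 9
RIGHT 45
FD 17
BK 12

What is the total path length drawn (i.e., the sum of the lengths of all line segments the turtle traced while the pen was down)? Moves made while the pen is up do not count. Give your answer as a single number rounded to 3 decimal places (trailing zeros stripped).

Executing turtle program step by step:
Start: pos=(0,0), heading=0, pen down
BK 14: (0,0) -> (-14,0) [heading=0, draw]
BK 17: (-14,0) -> (-31,0) [heading=0, draw]
RT 180: heading 0 -> 180
BK 3: (-31,0) -> (-28,0) [heading=180, draw]
FD 10: (-28,0) -> (-38,0) [heading=180, draw]
FD 8: (-38,0) -> (-46,0) [heading=180, draw]
FD 18: (-46,0) -> (-64,0) [heading=180, draw]
FD 13: (-64,0) -> (-77,0) [heading=180, draw]
RT 45: heading 180 -> 135
BK 9: (-77,0) -> (-70.636,-6.364) [heading=135, draw]
RT 45: heading 135 -> 90
FD 17: (-70.636,-6.364) -> (-70.636,10.636) [heading=90, draw]
BK 12: (-70.636,10.636) -> (-70.636,-1.364) [heading=90, draw]
Final: pos=(-70.636,-1.364), heading=90, 10 segment(s) drawn

Segment lengths:
  seg 1: (0,0) -> (-14,0), length = 14
  seg 2: (-14,0) -> (-31,0), length = 17
  seg 3: (-31,0) -> (-28,0), length = 3
  seg 4: (-28,0) -> (-38,0), length = 10
  seg 5: (-38,0) -> (-46,0), length = 8
  seg 6: (-46,0) -> (-64,0), length = 18
  seg 7: (-64,0) -> (-77,0), length = 13
  seg 8: (-77,0) -> (-70.636,-6.364), length = 9
  seg 9: (-70.636,-6.364) -> (-70.636,10.636), length = 17
  seg 10: (-70.636,10.636) -> (-70.636,-1.364), length = 12
Total = 121

Answer: 121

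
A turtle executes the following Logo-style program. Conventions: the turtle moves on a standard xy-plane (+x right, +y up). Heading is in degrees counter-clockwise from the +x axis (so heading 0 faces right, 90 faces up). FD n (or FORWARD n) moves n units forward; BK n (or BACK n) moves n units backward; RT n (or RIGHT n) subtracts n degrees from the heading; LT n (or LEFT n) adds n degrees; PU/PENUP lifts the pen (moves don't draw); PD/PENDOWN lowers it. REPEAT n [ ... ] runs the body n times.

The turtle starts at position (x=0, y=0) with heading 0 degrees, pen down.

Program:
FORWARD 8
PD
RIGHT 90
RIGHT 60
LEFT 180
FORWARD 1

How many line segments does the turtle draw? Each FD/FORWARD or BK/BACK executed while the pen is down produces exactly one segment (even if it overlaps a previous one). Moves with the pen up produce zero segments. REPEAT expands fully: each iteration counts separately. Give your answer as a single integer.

Executing turtle program step by step:
Start: pos=(0,0), heading=0, pen down
FD 8: (0,0) -> (8,0) [heading=0, draw]
PD: pen down
RT 90: heading 0 -> 270
RT 60: heading 270 -> 210
LT 180: heading 210 -> 30
FD 1: (8,0) -> (8.866,0.5) [heading=30, draw]
Final: pos=(8.866,0.5), heading=30, 2 segment(s) drawn
Segments drawn: 2

Answer: 2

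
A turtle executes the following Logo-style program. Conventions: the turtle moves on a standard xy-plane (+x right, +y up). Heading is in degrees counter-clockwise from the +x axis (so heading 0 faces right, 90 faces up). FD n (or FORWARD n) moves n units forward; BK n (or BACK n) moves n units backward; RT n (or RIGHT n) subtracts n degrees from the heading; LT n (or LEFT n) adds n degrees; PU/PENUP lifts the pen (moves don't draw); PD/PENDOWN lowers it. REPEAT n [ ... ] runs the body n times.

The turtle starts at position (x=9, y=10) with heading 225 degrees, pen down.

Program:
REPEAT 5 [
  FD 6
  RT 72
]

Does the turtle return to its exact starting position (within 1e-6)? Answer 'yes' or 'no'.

Answer: yes

Derivation:
Executing turtle program step by step:
Start: pos=(9,10), heading=225, pen down
REPEAT 5 [
  -- iteration 1/5 --
  FD 6: (9,10) -> (4.757,5.757) [heading=225, draw]
  RT 72: heading 225 -> 153
  -- iteration 2/5 --
  FD 6: (4.757,5.757) -> (-0.589,8.481) [heading=153, draw]
  RT 72: heading 153 -> 81
  -- iteration 3/5 --
  FD 6: (-0.589,8.481) -> (0.35,14.407) [heading=81, draw]
  RT 72: heading 81 -> 9
  -- iteration 4/5 --
  FD 6: (0.35,14.407) -> (6.276,15.346) [heading=9, draw]
  RT 72: heading 9 -> 297
  -- iteration 5/5 --
  FD 6: (6.276,15.346) -> (9,10) [heading=297, draw]
  RT 72: heading 297 -> 225
]
Final: pos=(9,10), heading=225, 5 segment(s) drawn

Start position: (9, 10)
Final position: (9, 10)
Distance = 0; < 1e-6 -> CLOSED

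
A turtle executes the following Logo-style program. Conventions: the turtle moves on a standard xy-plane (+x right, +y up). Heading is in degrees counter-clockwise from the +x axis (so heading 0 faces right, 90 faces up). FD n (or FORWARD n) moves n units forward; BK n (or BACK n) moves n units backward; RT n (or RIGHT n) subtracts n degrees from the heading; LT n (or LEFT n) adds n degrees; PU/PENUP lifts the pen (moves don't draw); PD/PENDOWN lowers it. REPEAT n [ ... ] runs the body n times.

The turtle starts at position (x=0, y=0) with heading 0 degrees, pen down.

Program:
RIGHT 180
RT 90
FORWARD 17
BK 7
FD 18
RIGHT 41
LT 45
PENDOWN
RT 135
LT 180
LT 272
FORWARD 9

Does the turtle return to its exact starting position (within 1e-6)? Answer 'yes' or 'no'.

Executing turtle program step by step:
Start: pos=(0,0), heading=0, pen down
RT 180: heading 0 -> 180
RT 90: heading 180 -> 90
FD 17: (0,0) -> (0,17) [heading=90, draw]
BK 7: (0,17) -> (0,10) [heading=90, draw]
FD 18: (0,10) -> (0,28) [heading=90, draw]
RT 41: heading 90 -> 49
LT 45: heading 49 -> 94
PD: pen down
RT 135: heading 94 -> 319
LT 180: heading 319 -> 139
LT 272: heading 139 -> 51
FD 9: (0,28) -> (5.664,34.994) [heading=51, draw]
Final: pos=(5.664,34.994), heading=51, 4 segment(s) drawn

Start position: (0, 0)
Final position: (5.664, 34.994)
Distance = 35.45; >= 1e-6 -> NOT closed

Answer: no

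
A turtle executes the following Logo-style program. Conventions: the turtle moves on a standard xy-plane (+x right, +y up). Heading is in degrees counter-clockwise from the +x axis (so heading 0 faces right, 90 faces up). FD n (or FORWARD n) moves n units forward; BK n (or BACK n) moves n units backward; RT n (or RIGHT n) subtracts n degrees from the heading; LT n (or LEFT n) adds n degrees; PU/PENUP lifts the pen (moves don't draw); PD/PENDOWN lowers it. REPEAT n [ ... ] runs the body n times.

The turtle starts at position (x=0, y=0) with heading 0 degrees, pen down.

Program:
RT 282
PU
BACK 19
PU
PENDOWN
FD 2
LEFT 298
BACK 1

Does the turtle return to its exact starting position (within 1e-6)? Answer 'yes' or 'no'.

Answer: no

Derivation:
Executing turtle program step by step:
Start: pos=(0,0), heading=0, pen down
RT 282: heading 0 -> 78
PU: pen up
BK 19: (0,0) -> (-3.95,-18.585) [heading=78, move]
PU: pen up
PD: pen down
FD 2: (-3.95,-18.585) -> (-3.534,-16.629) [heading=78, draw]
LT 298: heading 78 -> 16
BK 1: (-3.534,-16.629) -> (-4.496,-16.904) [heading=16, draw]
Final: pos=(-4.496,-16.904), heading=16, 2 segment(s) drawn

Start position: (0, 0)
Final position: (-4.496, -16.904)
Distance = 17.492; >= 1e-6 -> NOT closed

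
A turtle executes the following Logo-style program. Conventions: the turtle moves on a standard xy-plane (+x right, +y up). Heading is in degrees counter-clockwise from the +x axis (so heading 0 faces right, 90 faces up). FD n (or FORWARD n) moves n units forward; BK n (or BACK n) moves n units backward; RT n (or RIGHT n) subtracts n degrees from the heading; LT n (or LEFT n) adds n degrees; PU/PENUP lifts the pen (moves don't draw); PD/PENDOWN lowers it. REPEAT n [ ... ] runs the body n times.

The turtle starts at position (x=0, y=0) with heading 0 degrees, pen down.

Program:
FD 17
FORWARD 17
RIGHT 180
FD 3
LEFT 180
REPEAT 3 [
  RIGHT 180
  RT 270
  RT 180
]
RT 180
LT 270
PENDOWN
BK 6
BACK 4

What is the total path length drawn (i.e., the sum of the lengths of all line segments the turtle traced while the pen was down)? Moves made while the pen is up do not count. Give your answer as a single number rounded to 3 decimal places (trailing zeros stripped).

Answer: 47

Derivation:
Executing turtle program step by step:
Start: pos=(0,0), heading=0, pen down
FD 17: (0,0) -> (17,0) [heading=0, draw]
FD 17: (17,0) -> (34,0) [heading=0, draw]
RT 180: heading 0 -> 180
FD 3: (34,0) -> (31,0) [heading=180, draw]
LT 180: heading 180 -> 0
REPEAT 3 [
  -- iteration 1/3 --
  RT 180: heading 0 -> 180
  RT 270: heading 180 -> 270
  RT 180: heading 270 -> 90
  -- iteration 2/3 --
  RT 180: heading 90 -> 270
  RT 270: heading 270 -> 0
  RT 180: heading 0 -> 180
  -- iteration 3/3 --
  RT 180: heading 180 -> 0
  RT 270: heading 0 -> 90
  RT 180: heading 90 -> 270
]
RT 180: heading 270 -> 90
LT 270: heading 90 -> 0
PD: pen down
BK 6: (31,0) -> (25,0) [heading=0, draw]
BK 4: (25,0) -> (21,0) [heading=0, draw]
Final: pos=(21,0), heading=0, 5 segment(s) drawn

Segment lengths:
  seg 1: (0,0) -> (17,0), length = 17
  seg 2: (17,0) -> (34,0), length = 17
  seg 3: (34,0) -> (31,0), length = 3
  seg 4: (31,0) -> (25,0), length = 6
  seg 5: (25,0) -> (21,0), length = 4
Total = 47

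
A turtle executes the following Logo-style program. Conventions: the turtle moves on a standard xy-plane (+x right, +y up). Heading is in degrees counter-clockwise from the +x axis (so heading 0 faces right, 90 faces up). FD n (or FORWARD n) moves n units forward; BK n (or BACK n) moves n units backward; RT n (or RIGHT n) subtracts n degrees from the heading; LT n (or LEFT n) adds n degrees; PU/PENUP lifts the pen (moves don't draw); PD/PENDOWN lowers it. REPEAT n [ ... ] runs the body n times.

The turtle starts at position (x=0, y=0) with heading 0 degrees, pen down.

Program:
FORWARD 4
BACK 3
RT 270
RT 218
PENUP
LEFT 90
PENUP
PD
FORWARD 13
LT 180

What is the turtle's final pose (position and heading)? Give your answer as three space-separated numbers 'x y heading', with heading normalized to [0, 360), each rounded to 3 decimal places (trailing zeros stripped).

Executing turtle program step by step:
Start: pos=(0,0), heading=0, pen down
FD 4: (0,0) -> (4,0) [heading=0, draw]
BK 3: (4,0) -> (1,0) [heading=0, draw]
RT 270: heading 0 -> 90
RT 218: heading 90 -> 232
PU: pen up
LT 90: heading 232 -> 322
PU: pen up
PD: pen down
FD 13: (1,0) -> (11.244,-8.004) [heading=322, draw]
LT 180: heading 322 -> 142
Final: pos=(11.244,-8.004), heading=142, 3 segment(s) drawn

Answer: 11.244 -8.004 142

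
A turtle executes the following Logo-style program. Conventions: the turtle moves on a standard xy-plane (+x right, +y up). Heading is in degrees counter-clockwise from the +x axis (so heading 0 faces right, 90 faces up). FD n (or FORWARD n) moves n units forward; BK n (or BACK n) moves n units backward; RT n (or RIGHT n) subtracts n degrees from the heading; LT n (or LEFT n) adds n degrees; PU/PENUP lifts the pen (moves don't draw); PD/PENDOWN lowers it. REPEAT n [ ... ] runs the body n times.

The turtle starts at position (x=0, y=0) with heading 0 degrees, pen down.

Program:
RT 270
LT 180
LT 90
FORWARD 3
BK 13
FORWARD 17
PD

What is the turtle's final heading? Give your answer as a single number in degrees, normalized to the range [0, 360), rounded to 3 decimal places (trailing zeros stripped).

Executing turtle program step by step:
Start: pos=(0,0), heading=0, pen down
RT 270: heading 0 -> 90
LT 180: heading 90 -> 270
LT 90: heading 270 -> 0
FD 3: (0,0) -> (3,0) [heading=0, draw]
BK 13: (3,0) -> (-10,0) [heading=0, draw]
FD 17: (-10,0) -> (7,0) [heading=0, draw]
PD: pen down
Final: pos=(7,0), heading=0, 3 segment(s) drawn

Answer: 0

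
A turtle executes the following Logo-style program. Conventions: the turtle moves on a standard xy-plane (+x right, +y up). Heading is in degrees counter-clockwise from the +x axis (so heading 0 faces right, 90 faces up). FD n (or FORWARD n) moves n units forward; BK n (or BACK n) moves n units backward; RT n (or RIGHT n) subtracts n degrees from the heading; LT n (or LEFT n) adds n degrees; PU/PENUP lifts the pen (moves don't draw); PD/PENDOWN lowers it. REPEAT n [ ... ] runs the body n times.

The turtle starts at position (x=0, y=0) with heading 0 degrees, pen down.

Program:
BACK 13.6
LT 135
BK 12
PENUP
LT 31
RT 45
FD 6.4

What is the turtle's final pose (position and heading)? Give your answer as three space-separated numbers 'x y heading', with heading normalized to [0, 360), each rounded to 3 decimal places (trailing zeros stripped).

Answer: -8.411 -2.999 121

Derivation:
Executing turtle program step by step:
Start: pos=(0,0), heading=0, pen down
BK 13.6: (0,0) -> (-13.6,0) [heading=0, draw]
LT 135: heading 0 -> 135
BK 12: (-13.6,0) -> (-5.115,-8.485) [heading=135, draw]
PU: pen up
LT 31: heading 135 -> 166
RT 45: heading 166 -> 121
FD 6.4: (-5.115,-8.485) -> (-8.411,-2.999) [heading=121, move]
Final: pos=(-8.411,-2.999), heading=121, 2 segment(s) drawn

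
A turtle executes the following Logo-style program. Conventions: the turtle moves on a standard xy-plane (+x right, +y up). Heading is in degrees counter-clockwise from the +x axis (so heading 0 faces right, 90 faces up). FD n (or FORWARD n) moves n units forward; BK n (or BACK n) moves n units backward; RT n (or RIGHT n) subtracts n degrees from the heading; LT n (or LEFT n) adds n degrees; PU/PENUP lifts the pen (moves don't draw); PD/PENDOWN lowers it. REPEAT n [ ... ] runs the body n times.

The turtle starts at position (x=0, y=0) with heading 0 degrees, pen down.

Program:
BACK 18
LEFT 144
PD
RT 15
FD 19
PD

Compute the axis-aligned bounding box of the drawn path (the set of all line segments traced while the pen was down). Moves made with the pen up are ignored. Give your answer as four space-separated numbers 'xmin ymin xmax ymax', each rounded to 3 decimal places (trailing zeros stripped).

Executing turtle program step by step:
Start: pos=(0,0), heading=0, pen down
BK 18: (0,0) -> (-18,0) [heading=0, draw]
LT 144: heading 0 -> 144
PD: pen down
RT 15: heading 144 -> 129
FD 19: (-18,0) -> (-29.957,14.766) [heading=129, draw]
PD: pen down
Final: pos=(-29.957,14.766), heading=129, 2 segment(s) drawn

Segment endpoints: x in {-29.957, -18, 0}, y in {0, 14.766}
xmin=-29.957, ymin=0, xmax=0, ymax=14.766

Answer: -29.957 0 0 14.766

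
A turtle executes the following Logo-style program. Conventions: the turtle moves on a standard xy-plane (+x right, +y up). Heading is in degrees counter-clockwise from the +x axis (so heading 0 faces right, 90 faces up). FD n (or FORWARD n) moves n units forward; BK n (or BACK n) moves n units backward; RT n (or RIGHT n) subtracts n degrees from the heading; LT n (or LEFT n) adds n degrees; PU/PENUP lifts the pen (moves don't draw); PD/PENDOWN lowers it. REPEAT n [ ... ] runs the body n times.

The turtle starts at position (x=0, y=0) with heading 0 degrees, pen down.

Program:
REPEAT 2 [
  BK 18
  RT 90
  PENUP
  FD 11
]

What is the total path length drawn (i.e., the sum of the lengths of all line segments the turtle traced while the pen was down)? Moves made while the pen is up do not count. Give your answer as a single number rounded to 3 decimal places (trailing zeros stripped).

Executing turtle program step by step:
Start: pos=(0,0), heading=0, pen down
REPEAT 2 [
  -- iteration 1/2 --
  BK 18: (0,0) -> (-18,0) [heading=0, draw]
  RT 90: heading 0 -> 270
  PU: pen up
  FD 11: (-18,0) -> (-18,-11) [heading=270, move]
  -- iteration 2/2 --
  BK 18: (-18,-11) -> (-18,7) [heading=270, move]
  RT 90: heading 270 -> 180
  PU: pen up
  FD 11: (-18,7) -> (-29,7) [heading=180, move]
]
Final: pos=(-29,7), heading=180, 1 segment(s) drawn

Segment lengths:
  seg 1: (0,0) -> (-18,0), length = 18
Total = 18

Answer: 18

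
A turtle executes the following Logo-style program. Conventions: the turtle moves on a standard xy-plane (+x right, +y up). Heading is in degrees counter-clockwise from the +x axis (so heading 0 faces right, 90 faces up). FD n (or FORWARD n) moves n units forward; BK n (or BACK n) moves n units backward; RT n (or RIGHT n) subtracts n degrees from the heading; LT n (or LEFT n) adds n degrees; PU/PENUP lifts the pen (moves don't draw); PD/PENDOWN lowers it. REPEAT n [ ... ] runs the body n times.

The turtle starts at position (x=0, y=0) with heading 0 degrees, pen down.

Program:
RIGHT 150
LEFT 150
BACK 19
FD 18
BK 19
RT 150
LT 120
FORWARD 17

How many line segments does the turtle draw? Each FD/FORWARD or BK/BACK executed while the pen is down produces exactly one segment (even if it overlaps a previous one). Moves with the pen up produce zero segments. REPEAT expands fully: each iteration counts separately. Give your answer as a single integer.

Answer: 4

Derivation:
Executing turtle program step by step:
Start: pos=(0,0), heading=0, pen down
RT 150: heading 0 -> 210
LT 150: heading 210 -> 0
BK 19: (0,0) -> (-19,0) [heading=0, draw]
FD 18: (-19,0) -> (-1,0) [heading=0, draw]
BK 19: (-1,0) -> (-20,0) [heading=0, draw]
RT 150: heading 0 -> 210
LT 120: heading 210 -> 330
FD 17: (-20,0) -> (-5.278,-8.5) [heading=330, draw]
Final: pos=(-5.278,-8.5), heading=330, 4 segment(s) drawn
Segments drawn: 4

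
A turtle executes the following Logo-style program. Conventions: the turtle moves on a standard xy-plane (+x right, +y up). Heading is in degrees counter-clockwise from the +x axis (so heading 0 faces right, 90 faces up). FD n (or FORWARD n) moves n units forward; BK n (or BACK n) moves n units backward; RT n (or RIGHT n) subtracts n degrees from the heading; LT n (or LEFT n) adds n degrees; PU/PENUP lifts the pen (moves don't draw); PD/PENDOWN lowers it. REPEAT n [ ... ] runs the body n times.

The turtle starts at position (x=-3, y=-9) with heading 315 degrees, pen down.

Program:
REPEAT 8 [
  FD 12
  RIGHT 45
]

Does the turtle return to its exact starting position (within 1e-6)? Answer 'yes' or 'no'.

Answer: yes

Derivation:
Executing turtle program step by step:
Start: pos=(-3,-9), heading=315, pen down
REPEAT 8 [
  -- iteration 1/8 --
  FD 12: (-3,-9) -> (5.485,-17.485) [heading=315, draw]
  RT 45: heading 315 -> 270
  -- iteration 2/8 --
  FD 12: (5.485,-17.485) -> (5.485,-29.485) [heading=270, draw]
  RT 45: heading 270 -> 225
  -- iteration 3/8 --
  FD 12: (5.485,-29.485) -> (-3,-37.971) [heading=225, draw]
  RT 45: heading 225 -> 180
  -- iteration 4/8 --
  FD 12: (-3,-37.971) -> (-15,-37.971) [heading=180, draw]
  RT 45: heading 180 -> 135
  -- iteration 5/8 --
  FD 12: (-15,-37.971) -> (-23.485,-29.485) [heading=135, draw]
  RT 45: heading 135 -> 90
  -- iteration 6/8 --
  FD 12: (-23.485,-29.485) -> (-23.485,-17.485) [heading=90, draw]
  RT 45: heading 90 -> 45
  -- iteration 7/8 --
  FD 12: (-23.485,-17.485) -> (-15,-9) [heading=45, draw]
  RT 45: heading 45 -> 0
  -- iteration 8/8 --
  FD 12: (-15,-9) -> (-3,-9) [heading=0, draw]
  RT 45: heading 0 -> 315
]
Final: pos=(-3,-9), heading=315, 8 segment(s) drawn

Start position: (-3, -9)
Final position: (-3, -9)
Distance = 0; < 1e-6 -> CLOSED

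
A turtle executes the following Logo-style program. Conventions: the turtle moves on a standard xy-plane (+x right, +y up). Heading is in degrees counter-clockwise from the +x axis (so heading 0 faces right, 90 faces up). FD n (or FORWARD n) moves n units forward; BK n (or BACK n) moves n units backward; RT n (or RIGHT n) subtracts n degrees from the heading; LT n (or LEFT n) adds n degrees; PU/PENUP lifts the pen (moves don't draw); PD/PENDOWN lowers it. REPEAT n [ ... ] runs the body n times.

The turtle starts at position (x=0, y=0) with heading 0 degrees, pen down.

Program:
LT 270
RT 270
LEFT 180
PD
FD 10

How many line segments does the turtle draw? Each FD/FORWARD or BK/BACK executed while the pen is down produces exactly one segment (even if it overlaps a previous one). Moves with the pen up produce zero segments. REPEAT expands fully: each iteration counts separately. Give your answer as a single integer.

Executing turtle program step by step:
Start: pos=(0,0), heading=0, pen down
LT 270: heading 0 -> 270
RT 270: heading 270 -> 0
LT 180: heading 0 -> 180
PD: pen down
FD 10: (0,0) -> (-10,0) [heading=180, draw]
Final: pos=(-10,0), heading=180, 1 segment(s) drawn
Segments drawn: 1

Answer: 1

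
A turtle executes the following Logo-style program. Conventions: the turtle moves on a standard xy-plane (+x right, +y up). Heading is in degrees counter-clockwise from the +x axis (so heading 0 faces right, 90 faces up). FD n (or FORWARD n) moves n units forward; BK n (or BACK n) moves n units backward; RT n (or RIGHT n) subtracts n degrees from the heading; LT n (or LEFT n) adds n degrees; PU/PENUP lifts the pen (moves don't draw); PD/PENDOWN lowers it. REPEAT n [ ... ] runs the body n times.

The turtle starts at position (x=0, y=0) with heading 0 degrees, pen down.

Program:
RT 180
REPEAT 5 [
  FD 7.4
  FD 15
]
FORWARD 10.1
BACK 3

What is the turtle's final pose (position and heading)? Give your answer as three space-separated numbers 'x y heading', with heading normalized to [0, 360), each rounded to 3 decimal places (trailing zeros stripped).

Executing turtle program step by step:
Start: pos=(0,0), heading=0, pen down
RT 180: heading 0 -> 180
REPEAT 5 [
  -- iteration 1/5 --
  FD 7.4: (0,0) -> (-7.4,0) [heading=180, draw]
  FD 15: (-7.4,0) -> (-22.4,0) [heading=180, draw]
  -- iteration 2/5 --
  FD 7.4: (-22.4,0) -> (-29.8,0) [heading=180, draw]
  FD 15: (-29.8,0) -> (-44.8,0) [heading=180, draw]
  -- iteration 3/5 --
  FD 7.4: (-44.8,0) -> (-52.2,0) [heading=180, draw]
  FD 15: (-52.2,0) -> (-67.2,0) [heading=180, draw]
  -- iteration 4/5 --
  FD 7.4: (-67.2,0) -> (-74.6,0) [heading=180, draw]
  FD 15: (-74.6,0) -> (-89.6,0) [heading=180, draw]
  -- iteration 5/5 --
  FD 7.4: (-89.6,0) -> (-97,0) [heading=180, draw]
  FD 15: (-97,0) -> (-112,0) [heading=180, draw]
]
FD 10.1: (-112,0) -> (-122.1,0) [heading=180, draw]
BK 3: (-122.1,0) -> (-119.1,0) [heading=180, draw]
Final: pos=(-119.1,0), heading=180, 12 segment(s) drawn

Answer: -119.1 0 180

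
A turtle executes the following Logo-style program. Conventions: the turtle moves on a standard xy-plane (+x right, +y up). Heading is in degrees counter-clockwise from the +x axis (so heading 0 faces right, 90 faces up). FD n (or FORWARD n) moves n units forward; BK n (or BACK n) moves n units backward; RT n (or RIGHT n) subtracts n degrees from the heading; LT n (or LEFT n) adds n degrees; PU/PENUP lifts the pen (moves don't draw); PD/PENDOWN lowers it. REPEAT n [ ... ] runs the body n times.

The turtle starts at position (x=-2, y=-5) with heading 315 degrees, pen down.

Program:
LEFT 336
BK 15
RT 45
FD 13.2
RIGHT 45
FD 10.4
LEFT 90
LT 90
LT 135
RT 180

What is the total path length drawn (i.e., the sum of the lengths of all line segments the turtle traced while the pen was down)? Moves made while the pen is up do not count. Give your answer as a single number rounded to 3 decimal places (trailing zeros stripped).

Executing turtle program step by step:
Start: pos=(-2,-5), heading=315, pen down
LT 336: heading 315 -> 291
BK 15: (-2,-5) -> (-7.376,9.004) [heading=291, draw]
RT 45: heading 291 -> 246
FD 13.2: (-7.376,9.004) -> (-12.744,-3.055) [heading=246, draw]
RT 45: heading 246 -> 201
FD 10.4: (-12.744,-3.055) -> (-22.454,-6.782) [heading=201, draw]
LT 90: heading 201 -> 291
LT 90: heading 291 -> 21
LT 135: heading 21 -> 156
RT 180: heading 156 -> 336
Final: pos=(-22.454,-6.782), heading=336, 3 segment(s) drawn

Segment lengths:
  seg 1: (-2,-5) -> (-7.376,9.004), length = 15
  seg 2: (-7.376,9.004) -> (-12.744,-3.055), length = 13.2
  seg 3: (-12.744,-3.055) -> (-22.454,-6.782), length = 10.4
Total = 38.6

Answer: 38.6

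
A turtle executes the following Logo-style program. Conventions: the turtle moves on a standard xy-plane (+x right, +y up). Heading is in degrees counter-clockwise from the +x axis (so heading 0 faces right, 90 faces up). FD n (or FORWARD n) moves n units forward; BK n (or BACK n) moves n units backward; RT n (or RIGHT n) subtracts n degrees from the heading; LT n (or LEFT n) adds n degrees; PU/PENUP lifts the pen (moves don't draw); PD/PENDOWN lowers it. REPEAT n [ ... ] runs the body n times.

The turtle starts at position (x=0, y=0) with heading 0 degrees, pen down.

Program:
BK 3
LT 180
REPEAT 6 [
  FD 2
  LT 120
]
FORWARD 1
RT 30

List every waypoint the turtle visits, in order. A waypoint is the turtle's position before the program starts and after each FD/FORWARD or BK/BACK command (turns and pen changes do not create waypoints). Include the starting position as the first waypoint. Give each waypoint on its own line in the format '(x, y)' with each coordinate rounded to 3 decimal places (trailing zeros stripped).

Executing turtle program step by step:
Start: pos=(0,0), heading=0, pen down
BK 3: (0,0) -> (-3,0) [heading=0, draw]
LT 180: heading 0 -> 180
REPEAT 6 [
  -- iteration 1/6 --
  FD 2: (-3,0) -> (-5,0) [heading=180, draw]
  LT 120: heading 180 -> 300
  -- iteration 2/6 --
  FD 2: (-5,0) -> (-4,-1.732) [heading=300, draw]
  LT 120: heading 300 -> 60
  -- iteration 3/6 --
  FD 2: (-4,-1.732) -> (-3,0) [heading=60, draw]
  LT 120: heading 60 -> 180
  -- iteration 4/6 --
  FD 2: (-3,0) -> (-5,0) [heading=180, draw]
  LT 120: heading 180 -> 300
  -- iteration 5/6 --
  FD 2: (-5,0) -> (-4,-1.732) [heading=300, draw]
  LT 120: heading 300 -> 60
  -- iteration 6/6 --
  FD 2: (-4,-1.732) -> (-3,0) [heading=60, draw]
  LT 120: heading 60 -> 180
]
FD 1: (-3,0) -> (-4,0) [heading=180, draw]
RT 30: heading 180 -> 150
Final: pos=(-4,0), heading=150, 8 segment(s) drawn
Waypoints (9 total):
(0, 0)
(-3, 0)
(-5, 0)
(-4, -1.732)
(-3, 0)
(-5, 0)
(-4, -1.732)
(-3, 0)
(-4, 0)

Answer: (0, 0)
(-3, 0)
(-5, 0)
(-4, -1.732)
(-3, 0)
(-5, 0)
(-4, -1.732)
(-3, 0)
(-4, 0)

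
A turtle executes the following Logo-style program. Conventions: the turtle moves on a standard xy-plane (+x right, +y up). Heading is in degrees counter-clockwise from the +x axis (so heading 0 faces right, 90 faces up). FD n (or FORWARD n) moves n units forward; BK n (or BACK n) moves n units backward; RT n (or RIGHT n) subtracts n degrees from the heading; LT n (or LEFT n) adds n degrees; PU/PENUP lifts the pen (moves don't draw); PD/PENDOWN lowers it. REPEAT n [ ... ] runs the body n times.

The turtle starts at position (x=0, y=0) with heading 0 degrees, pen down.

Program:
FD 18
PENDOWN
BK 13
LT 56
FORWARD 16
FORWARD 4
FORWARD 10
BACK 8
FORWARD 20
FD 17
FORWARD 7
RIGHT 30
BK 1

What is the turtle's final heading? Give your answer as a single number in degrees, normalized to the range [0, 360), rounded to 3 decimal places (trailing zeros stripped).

Executing turtle program step by step:
Start: pos=(0,0), heading=0, pen down
FD 18: (0,0) -> (18,0) [heading=0, draw]
PD: pen down
BK 13: (18,0) -> (5,0) [heading=0, draw]
LT 56: heading 0 -> 56
FD 16: (5,0) -> (13.947,13.265) [heading=56, draw]
FD 4: (13.947,13.265) -> (16.184,16.581) [heading=56, draw]
FD 10: (16.184,16.581) -> (21.776,24.871) [heading=56, draw]
BK 8: (21.776,24.871) -> (17.302,18.239) [heading=56, draw]
FD 20: (17.302,18.239) -> (28.486,34.82) [heading=56, draw]
FD 17: (28.486,34.82) -> (37.992,48.913) [heading=56, draw]
FD 7: (37.992,48.913) -> (41.907,54.716) [heading=56, draw]
RT 30: heading 56 -> 26
BK 1: (41.907,54.716) -> (41.008,54.278) [heading=26, draw]
Final: pos=(41.008,54.278), heading=26, 10 segment(s) drawn

Answer: 26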